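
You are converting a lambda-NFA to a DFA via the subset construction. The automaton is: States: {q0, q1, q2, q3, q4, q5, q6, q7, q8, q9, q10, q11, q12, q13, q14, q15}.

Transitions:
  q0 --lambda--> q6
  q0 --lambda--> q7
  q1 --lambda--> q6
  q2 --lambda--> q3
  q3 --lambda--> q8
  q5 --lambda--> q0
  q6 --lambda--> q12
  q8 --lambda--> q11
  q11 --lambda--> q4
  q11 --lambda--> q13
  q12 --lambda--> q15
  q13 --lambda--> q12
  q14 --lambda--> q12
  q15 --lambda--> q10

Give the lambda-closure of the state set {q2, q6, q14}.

Start with {q2, q6, q14}.
From q2 via lambda: add q3.
From q6 via lambda: add q12.
From q3 via lambda: add q8.
From q12 via lambda: add q15.
From q8 via lambda: add q11.
From q15 via lambda: add q10.
From q11 via lambda: add q4, q13.
No new states can be added; the closed set is {q2, q3, q4, q6, q8, q10, q11, q12, q13, q14, q15}.

{q2, q3, q4, q6, q8, q10, q11, q12, q13, q14, q15}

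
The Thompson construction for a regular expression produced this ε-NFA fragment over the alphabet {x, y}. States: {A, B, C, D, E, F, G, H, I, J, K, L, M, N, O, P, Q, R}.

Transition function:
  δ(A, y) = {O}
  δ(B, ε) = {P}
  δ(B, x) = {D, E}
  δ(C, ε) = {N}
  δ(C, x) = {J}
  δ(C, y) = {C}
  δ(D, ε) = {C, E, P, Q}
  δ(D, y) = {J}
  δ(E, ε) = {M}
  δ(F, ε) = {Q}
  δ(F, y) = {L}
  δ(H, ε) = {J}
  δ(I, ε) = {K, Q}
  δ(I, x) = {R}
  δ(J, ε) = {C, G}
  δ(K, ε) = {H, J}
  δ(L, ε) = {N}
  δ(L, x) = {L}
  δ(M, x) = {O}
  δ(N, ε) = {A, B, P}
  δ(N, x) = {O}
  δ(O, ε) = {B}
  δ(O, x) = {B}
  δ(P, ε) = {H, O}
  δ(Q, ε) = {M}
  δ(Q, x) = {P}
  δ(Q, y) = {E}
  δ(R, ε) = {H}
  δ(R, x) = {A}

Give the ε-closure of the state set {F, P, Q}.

Start with {F, P, Q}.
From P via ε: add H, O.
From Q via ε: add M.
From H via ε: add J.
From O via ε: add B.
From J via ε: add C, G.
From C via ε: add N.
From N via ε: add A.
No new states can be added; the closed set is {A, B, C, F, G, H, J, M, N, O, P, Q}.

{A, B, C, F, G, H, J, M, N, O, P, Q}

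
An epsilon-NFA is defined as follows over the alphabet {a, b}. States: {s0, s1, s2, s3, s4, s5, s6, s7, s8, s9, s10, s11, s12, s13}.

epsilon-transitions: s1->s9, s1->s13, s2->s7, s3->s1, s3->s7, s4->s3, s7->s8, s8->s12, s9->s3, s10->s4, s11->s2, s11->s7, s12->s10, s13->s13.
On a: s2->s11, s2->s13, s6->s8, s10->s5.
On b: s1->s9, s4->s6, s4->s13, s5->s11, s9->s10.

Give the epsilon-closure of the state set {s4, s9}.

Start with {s4, s9}.
From s4 via epsilon: add s3.
From s3 via epsilon: add s1, s7.
From s1 via epsilon: add s13.
From s7 via epsilon: add s8.
From s8 via epsilon: add s12.
From s12 via epsilon: add s10.
No new states can be added; the closed set is {s1, s3, s4, s7, s8, s9, s10, s12, s13}.

{s1, s3, s4, s7, s8, s9, s10, s12, s13}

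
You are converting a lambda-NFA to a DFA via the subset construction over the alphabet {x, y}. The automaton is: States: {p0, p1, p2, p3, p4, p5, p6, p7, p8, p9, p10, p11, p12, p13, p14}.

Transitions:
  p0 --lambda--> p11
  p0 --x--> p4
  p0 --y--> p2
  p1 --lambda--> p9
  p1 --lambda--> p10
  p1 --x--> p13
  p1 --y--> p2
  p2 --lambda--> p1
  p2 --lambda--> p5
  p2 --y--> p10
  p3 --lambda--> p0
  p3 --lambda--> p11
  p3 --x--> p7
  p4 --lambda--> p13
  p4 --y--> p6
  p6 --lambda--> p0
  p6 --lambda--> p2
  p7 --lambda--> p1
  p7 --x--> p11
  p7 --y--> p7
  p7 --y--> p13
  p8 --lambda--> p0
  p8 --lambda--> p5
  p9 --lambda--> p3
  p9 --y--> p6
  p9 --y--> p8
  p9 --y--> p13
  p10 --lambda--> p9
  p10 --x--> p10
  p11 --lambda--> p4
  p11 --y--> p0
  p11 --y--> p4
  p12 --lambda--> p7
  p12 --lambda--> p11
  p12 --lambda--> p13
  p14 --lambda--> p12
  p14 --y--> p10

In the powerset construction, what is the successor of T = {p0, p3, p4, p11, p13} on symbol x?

p0 on x → {p4}.
p3 on x → {p7}.
No x-transition from p4, p11, p13.
Union after reading x: {p4, p7}.
Now take the lambda-closure:
From p4 via lambda: add p13.
From p7 via lambda: add p1.
From p1 via lambda: add p9, p10.
From p9 via lambda: add p3.
From p3 via lambda: add p0, p11.
No new states can be added; the closed set is {p0, p1, p3, p4, p7, p9, p10, p11, p13}.

{p0, p1, p3, p4, p7, p9, p10, p11, p13}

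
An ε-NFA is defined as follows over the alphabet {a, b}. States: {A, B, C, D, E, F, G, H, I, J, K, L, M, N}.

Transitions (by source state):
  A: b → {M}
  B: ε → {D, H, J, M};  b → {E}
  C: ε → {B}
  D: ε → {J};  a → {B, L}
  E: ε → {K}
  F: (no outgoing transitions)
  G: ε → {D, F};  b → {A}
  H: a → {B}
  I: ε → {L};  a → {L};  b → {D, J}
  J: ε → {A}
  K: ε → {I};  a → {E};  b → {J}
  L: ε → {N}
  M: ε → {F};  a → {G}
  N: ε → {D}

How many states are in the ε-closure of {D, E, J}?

8

Start with {D, E, J}.
From E via ε: add K.
From J via ε: add A.
From K via ε: add I.
From I via ε: add L.
From L via ε: add N.
ε-closure = {A, D, E, I, J, K, L, N}, which has 8 states.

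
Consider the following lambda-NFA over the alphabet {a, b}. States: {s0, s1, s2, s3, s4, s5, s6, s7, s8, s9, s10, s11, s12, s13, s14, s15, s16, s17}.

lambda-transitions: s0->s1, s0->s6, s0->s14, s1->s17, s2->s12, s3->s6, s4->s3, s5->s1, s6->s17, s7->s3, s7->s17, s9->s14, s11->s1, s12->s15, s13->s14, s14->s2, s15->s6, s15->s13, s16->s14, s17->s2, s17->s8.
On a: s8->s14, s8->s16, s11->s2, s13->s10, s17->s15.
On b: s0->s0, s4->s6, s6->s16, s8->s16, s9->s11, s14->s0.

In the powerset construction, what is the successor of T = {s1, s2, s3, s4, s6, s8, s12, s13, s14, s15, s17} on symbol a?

s8 on a → {s14, s16}.
s13 on a → {s10}.
s17 on a → {s15}.
No a-transition from s1, s2, s3, s4, s6, s12, s14, s15.
Union after reading a: {s10, s14, s15, s16}.
Now take the lambda-closure:
From s14 via lambda: add s2.
From s15 via lambda: add s6, s13.
From s2 via lambda: add s12.
From s6 via lambda: add s17.
From s17 via lambda: add s8.
No new states can be added; the closed set is {s2, s6, s8, s10, s12, s13, s14, s15, s16, s17}.

{s2, s6, s8, s10, s12, s13, s14, s15, s16, s17}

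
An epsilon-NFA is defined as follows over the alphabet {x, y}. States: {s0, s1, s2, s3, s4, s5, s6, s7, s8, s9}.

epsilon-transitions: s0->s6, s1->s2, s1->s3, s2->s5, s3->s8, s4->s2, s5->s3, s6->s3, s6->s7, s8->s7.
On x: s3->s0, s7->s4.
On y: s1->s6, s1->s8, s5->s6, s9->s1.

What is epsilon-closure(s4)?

{s2, s3, s4, s5, s7, s8}

Start with {s4}.
From s4 via epsilon: add s2.
From s2 via epsilon: add s5.
From s5 via epsilon: add s3.
From s3 via epsilon: add s8.
From s8 via epsilon: add s7.
No new states can be added; the closed set is {s2, s3, s4, s5, s7, s8}.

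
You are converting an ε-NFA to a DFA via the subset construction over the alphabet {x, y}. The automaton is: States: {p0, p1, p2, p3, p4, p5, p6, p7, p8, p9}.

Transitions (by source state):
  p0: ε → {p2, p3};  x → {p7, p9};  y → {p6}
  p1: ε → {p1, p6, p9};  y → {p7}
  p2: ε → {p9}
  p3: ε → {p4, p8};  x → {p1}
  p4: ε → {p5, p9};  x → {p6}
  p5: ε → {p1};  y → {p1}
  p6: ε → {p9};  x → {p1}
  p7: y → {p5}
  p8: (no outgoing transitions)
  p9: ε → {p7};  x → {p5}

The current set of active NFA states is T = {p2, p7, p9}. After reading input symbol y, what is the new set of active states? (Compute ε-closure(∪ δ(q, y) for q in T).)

p7 on y → {p5}.
No y-transition from p2, p9.
Union after reading y: {p5}.
Now take the ε-closure:
From p5 via ε: add p1.
From p1 via ε: add p6, p9.
From p9 via ε: add p7.
No new states can be added; the closed set is {p1, p5, p6, p7, p9}.

{p1, p5, p6, p7, p9}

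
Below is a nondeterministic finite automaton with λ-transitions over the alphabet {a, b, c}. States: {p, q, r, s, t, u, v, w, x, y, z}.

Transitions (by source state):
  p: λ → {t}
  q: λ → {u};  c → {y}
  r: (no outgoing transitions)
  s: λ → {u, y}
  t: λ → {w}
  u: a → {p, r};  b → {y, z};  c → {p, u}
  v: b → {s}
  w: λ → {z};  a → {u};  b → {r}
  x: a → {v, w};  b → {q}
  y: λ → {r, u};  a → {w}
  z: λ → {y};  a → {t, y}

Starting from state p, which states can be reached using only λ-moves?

Start with {p}.
From p via λ: add t.
From t via λ: add w.
From w via λ: add z.
From z via λ: add y.
From y via λ: add r, u.
No new states can be added; the closed set is {p, r, t, u, w, y, z}.

{p, r, t, u, w, y, z}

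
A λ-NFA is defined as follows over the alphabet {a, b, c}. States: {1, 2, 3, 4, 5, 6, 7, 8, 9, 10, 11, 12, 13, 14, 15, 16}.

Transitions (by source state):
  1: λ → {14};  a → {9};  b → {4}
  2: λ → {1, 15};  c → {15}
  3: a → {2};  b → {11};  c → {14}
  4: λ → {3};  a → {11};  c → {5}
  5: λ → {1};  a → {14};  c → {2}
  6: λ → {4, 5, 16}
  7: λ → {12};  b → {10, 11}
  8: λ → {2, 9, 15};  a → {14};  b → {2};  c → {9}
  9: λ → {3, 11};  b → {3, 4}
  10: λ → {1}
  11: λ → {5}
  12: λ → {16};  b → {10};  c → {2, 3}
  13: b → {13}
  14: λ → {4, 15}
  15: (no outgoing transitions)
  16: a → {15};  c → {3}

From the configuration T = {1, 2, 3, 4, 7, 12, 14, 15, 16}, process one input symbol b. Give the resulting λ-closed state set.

1 on b → {4}.
3 on b → {11}.
7 on b → {10, 11}.
12 on b → {10}.
No b-transition from 2, 4, 14, 15, 16.
Union after reading b: {4, 10, 11}.
Now take the λ-closure:
From 4 via λ: add 3.
From 10 via λ: add 1.
From 11 via λ: add 5.
From 1 via λ: add 14.
From 14 via λ: add 15.
No new states can be added; the closed set is {1, 3, 4, 5, 10, 11, 14, 15}.

{1, 3, 4, 5, 10, 11, 14, 15}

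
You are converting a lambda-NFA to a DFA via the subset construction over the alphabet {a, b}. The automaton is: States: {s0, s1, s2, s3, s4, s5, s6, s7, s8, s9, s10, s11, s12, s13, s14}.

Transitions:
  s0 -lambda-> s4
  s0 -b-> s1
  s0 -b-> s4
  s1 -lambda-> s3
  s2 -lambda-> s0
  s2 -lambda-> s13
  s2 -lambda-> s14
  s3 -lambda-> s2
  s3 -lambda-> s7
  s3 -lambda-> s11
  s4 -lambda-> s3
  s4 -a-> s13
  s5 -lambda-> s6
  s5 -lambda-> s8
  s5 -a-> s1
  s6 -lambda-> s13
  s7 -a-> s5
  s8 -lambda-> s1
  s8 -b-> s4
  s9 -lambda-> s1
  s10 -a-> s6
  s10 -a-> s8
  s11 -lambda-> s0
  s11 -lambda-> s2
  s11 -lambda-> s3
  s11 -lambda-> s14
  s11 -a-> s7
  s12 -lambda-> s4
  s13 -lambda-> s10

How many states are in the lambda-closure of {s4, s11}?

Start with {s4, s11}.
From s4 via lambda: add s3.
From s11 via lambda: add s0, s2, s14.
From s2 via lambda: add s13.
From s3 via lambda: add s7.
From s13 via lambda: add s10.
lambda-closure = {s0, s2, s3, s4, s7, s10, s11, s13, s14}, which has 9 states.

9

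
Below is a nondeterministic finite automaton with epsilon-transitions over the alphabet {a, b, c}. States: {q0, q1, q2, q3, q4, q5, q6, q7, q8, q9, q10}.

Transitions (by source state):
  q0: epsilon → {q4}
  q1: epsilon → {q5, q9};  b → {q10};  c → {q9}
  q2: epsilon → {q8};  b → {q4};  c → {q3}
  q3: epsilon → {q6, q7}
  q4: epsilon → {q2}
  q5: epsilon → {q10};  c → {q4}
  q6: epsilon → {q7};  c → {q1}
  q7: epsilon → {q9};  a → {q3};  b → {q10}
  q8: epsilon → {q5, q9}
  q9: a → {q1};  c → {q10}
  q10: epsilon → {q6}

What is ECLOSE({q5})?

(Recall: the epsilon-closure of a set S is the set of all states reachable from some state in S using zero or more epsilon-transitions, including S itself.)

{q5, q6, q7, q9, q10}

Start with {q5}.
From q5 via epsilon: add q10.
From q10 via epsilon: add q6.
From q6 via epsilon: add q7.
From q7 via epsilon: add q9.
No new states can be added; the closed set is {q5, q6, q7, q9, q10}.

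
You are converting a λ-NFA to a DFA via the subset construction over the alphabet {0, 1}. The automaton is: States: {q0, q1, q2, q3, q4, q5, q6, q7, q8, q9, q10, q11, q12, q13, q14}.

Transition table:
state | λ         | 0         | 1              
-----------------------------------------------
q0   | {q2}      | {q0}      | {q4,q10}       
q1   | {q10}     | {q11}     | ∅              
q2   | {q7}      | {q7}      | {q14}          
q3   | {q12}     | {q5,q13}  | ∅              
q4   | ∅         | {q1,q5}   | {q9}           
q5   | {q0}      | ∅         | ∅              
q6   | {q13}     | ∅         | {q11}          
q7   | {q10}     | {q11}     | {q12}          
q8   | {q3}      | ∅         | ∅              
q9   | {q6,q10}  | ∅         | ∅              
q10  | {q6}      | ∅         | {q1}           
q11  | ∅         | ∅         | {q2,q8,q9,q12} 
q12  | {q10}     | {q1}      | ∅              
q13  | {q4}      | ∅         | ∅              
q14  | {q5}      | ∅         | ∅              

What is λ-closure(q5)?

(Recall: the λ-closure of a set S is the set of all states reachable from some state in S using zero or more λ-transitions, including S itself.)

{q0, q2, q4, q5, q6, q7, q10, q13}

Start with {q5}.
From q5 via λ: add q0.
From q0 via λ: add q2.
From q2 via λ: add q7.
From q7 via λ: add q10.
From q10 via λ: add q6.
From q6 via λ: add q13.
From q13 via λ: add q4.
No new states can be added; the closed set is {q0, q2, q4, q5, q6, q7, q10, q13}.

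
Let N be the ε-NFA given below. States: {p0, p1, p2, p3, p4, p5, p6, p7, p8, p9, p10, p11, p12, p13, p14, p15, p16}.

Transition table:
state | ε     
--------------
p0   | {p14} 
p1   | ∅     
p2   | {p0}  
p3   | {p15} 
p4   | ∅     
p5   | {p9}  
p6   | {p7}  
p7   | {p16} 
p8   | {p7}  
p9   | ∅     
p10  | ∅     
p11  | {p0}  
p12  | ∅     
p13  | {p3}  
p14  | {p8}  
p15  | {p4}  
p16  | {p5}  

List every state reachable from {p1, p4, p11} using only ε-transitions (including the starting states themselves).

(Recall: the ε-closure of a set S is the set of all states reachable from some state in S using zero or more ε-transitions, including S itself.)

Start with {p1, p4, p11}.
From p11 via ε: add p0.
From p0 via ε: add p14.
From p14 via ε: add p8.
From p8 via ε: add p7.
From p7 via ε: add p16.
From p16 via ε: add p5.
From p5 via ε: add p9.
No new states can be added; the closed set is {p0, p1, p4, p5, p7, p8, p9, p11, p14, p16}.

{p0, p1, p4, p5, p7, p8, p9, p11, p14, p16}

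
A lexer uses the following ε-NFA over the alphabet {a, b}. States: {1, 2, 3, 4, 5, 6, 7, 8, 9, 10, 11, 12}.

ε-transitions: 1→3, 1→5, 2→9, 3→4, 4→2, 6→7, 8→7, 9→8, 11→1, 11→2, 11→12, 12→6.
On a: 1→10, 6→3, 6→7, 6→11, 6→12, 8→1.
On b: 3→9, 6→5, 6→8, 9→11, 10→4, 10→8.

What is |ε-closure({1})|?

Start with {1}.
From 1 via ε: add 3, 5.
From 3 via ε: add 4.
From 4 via ε: add 2.
From 2 via ε: add 9.
From 9 via ε: add 8.
From 8 via ε: add 7.
ε-closure = {1, 2, 3, 4, 5, 7, 8, 9}, which has 8 states.

8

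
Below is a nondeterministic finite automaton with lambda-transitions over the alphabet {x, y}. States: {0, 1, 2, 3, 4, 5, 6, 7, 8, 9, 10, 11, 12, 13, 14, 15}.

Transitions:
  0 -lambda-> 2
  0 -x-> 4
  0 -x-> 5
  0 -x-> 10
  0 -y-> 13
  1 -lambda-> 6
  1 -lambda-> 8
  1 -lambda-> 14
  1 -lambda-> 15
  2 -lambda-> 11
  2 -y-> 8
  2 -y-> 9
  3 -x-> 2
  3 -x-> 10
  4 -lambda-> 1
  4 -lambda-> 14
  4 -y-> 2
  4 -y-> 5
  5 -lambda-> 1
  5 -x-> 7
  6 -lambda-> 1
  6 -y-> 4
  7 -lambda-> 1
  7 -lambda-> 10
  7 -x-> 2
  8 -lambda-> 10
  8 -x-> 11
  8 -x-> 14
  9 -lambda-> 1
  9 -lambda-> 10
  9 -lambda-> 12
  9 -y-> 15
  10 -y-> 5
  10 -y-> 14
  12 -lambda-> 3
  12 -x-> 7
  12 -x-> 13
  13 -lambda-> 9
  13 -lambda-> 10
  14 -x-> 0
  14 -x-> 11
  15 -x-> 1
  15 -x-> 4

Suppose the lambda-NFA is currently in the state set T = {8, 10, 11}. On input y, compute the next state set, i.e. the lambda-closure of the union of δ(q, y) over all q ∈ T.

{1, 5, 6, 8, 10, 14, 15}

10 on y → {5, 14}.
No y-transition from 8, 11.
Union after reading y: {5, 14}.
Now take the lambda-closure:
From 5 via lambda: add 1.
From 1 via lambda: add 6, 8, 15.
From 8 via lambda: add 10.
No new states can be added; the closed set is {1, 5, 6, 8, 10, 14, 15}.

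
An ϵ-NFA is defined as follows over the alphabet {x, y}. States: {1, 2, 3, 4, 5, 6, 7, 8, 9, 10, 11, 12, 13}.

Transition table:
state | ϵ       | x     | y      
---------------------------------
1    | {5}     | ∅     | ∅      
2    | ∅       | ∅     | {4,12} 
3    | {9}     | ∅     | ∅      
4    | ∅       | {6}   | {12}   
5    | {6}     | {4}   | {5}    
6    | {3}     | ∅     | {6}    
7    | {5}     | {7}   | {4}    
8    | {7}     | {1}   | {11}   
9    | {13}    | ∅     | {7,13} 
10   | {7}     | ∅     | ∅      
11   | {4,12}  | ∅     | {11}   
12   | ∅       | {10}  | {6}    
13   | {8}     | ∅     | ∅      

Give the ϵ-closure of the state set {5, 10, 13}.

{3, 5, 6, 7, 8, 9, 10, 13}

Start with {5, 10, 13}.
From 5 via ϵ: add 6.
From 10 via ϵ: add 7.
From 13 via ϵ: add 8.
From 6 via ϵ: add 3.
From 3 via ϵ: add 9.
No new states can be added; the closed set is {3, 5, 6, 7, 8, 9, 10, 13}.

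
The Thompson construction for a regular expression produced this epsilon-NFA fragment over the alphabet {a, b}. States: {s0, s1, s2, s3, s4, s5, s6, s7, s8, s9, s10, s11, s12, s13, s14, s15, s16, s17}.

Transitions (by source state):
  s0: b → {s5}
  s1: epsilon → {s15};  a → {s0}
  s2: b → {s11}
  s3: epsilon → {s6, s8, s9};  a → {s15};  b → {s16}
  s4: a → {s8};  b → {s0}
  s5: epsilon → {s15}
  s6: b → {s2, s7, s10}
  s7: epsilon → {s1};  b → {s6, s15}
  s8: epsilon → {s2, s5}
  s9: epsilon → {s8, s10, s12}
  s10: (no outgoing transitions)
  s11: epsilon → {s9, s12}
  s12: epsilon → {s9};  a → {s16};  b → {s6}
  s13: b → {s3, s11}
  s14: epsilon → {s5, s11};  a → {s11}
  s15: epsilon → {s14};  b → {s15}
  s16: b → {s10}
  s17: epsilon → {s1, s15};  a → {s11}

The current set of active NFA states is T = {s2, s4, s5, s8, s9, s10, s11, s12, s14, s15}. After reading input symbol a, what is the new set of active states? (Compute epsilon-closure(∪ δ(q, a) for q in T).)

s4 on a → {s8}.
s12 on a → {s16}.
s14 on a → {s11}.
No a-transition from s2, s5, s8, s9, s10, s11, s15.
Union after reading a: {s8, s11, s16}.
Now take the epsilon-closure:
From s8 via epsilon: add s2, s5.
From s11 via epsilon: add s9, s12.
From s5 via epsilon: add s15.
From s9 via epsilon: add s10.
From s15 via epsilon: add s14.
No new states can be added; the closed set is {s2, s5, s8, s9, s10, s11, s12, s14, s15, s16}.

{s2, s5, s8, s9, s10, s11, s12, s14, s15, s16}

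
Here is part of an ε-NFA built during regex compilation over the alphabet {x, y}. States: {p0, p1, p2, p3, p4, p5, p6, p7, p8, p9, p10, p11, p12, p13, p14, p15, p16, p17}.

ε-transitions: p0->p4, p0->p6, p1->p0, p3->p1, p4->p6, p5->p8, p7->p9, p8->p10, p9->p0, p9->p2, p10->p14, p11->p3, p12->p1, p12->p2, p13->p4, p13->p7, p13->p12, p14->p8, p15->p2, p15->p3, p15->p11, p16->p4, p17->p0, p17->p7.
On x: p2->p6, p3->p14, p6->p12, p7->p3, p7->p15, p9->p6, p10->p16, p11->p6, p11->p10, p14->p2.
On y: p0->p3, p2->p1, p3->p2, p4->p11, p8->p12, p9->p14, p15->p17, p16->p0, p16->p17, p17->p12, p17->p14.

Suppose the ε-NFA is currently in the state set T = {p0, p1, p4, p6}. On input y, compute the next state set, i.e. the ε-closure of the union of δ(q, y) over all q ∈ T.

p0 on y → {p3}.
p4 on y → {p11}.
No y-transition from p1, p6.
Union after reading y: {p3, p11}.
Now take the ε-closure:
From p3 via ε: add p1.
From p1 via ε: add p0.
From p0 via ε: add p4, p6.
No new states can be added; the closed set is {p0, p1, p3, p4, p6, p11}.

{p0, p1, p3, p4, p6, p11}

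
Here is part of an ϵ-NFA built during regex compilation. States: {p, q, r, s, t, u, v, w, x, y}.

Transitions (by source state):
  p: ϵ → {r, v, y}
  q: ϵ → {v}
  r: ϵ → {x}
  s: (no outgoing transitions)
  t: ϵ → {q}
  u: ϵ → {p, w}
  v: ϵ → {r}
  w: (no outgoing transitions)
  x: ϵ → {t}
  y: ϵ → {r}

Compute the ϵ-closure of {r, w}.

{q, r, t, v, w, x}

Start with {r, w}.
From r via ϵ: add x.
From x via ϵ: add t.
From t via ϵ: add q.
From q via ϵ: add v.
No new states can be added; the closed set is {q, r, t, v, w, x}.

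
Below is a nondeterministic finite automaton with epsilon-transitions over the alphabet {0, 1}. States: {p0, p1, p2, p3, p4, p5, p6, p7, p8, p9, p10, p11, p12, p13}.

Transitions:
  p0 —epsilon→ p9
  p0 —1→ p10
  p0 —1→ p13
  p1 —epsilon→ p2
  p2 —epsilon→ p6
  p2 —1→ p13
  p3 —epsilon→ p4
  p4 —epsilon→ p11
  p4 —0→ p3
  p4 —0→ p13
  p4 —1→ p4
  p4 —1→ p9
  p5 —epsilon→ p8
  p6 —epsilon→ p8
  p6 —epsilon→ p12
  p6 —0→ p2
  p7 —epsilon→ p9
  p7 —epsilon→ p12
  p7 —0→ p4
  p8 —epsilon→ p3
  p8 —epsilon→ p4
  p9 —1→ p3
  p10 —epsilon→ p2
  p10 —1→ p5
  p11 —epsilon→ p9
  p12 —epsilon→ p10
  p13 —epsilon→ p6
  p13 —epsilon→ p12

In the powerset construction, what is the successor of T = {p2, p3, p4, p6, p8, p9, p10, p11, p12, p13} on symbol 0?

{p2, p3, p4, p6, p8, p9, p10, p11, p12, p13}

p4 on 0 → {p3, p13}.
p6 on 0 → {p2}.
No 0-transition from p2, p3, p8, p9, p10, p11, p12, p13.
Union after reading 0: {p2, p3, p13}.
Now take the epsilon-closure:
From p2 via epsilon: add p6.
From p3 via epsilon: add p4.
From p13 via epsilon: add p12.
From p4 via epsilon: add p11.
From p6 via epsilon: add p8.
From p12 via epsilon: add p10.
From p11 via epsilon: add p9.
No new states can be added; the closed set is {p2, p3, p4, p6, p8, p9, p10, p11, p12, p13}.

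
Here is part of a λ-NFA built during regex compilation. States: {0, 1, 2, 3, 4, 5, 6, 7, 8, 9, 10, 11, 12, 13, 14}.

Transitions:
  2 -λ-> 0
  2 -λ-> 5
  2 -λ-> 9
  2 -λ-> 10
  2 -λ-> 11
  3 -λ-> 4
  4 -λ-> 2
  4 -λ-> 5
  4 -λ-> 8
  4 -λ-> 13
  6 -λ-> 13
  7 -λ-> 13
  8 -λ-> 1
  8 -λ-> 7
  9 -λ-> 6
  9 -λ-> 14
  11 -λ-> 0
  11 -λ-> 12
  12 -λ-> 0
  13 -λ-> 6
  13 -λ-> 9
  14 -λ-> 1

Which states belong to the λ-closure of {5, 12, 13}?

{0, 1, 5, 6, 9, 12, 13, 14}

Start with {5, 12, 13}.
From 12 via λ: add 0.
From 13 via λ: add 6, 9.
From 9 via λ: add 14.
From 14 via λ: add 1.
No new states can be added; the closed set is {0, 1, 5, 6, 9, 12, 13, 14}.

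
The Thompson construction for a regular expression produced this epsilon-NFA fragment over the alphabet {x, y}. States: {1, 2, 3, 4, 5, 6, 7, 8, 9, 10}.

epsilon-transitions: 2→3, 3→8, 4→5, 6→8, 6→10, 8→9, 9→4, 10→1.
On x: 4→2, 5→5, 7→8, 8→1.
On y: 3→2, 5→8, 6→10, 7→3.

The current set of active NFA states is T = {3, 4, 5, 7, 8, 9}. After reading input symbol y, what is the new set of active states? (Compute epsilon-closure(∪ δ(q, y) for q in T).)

3 on y → {2}.
5 on y → {8}.
7 on y → {3}.
No y-transition from 4, 8, 9.
Union after reading y: {2, 3, 8}.
Now take the epsilon-closure:
From 8 via epsilon: add 9.
From 9 via epsilon: add 4.
From 4 via epsilon: add 5.
No new states can be added; the closed set is {2, 3, 4, 5, 8, 9}.

{2, 3, 4, 5, 8, 9}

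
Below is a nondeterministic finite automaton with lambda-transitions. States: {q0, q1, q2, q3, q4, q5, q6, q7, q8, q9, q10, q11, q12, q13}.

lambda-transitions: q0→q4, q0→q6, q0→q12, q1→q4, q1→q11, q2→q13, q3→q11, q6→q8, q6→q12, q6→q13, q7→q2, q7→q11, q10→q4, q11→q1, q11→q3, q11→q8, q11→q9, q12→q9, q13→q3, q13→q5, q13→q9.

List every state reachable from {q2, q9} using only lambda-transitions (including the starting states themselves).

{q1, q2, q3, q4, q5, q8, q9, q11, q13}

Start with {q2, q9}.
From q2 via lambda: add q13.
From q13 via lambda: add q3, q5.
From q3 via lambda: add q11.
From q11 via lambda: add q1, q8.
From q1 via lambda: add q4.
No new states can be added; the closed set is {q1, q2, q3, q4, q5, q8, q9, q11, q13}.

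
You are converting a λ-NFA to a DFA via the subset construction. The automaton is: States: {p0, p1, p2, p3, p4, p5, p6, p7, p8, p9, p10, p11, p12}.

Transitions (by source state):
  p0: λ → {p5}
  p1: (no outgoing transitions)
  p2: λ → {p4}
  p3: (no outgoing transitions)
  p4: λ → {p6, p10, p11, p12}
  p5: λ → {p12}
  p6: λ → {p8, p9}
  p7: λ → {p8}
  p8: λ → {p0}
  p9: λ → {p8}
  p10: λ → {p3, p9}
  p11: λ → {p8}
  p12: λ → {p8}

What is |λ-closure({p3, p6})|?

7

Start with {p3, p6}.
From p6 via λ: add p8, p9.
From p8 via λ: add p0.
From p0 via λ: add p5.
From p5 via λ: add p12.
λ-closure = {p0, p3, p5, p6, p8, p9, p12}, which has 7 states.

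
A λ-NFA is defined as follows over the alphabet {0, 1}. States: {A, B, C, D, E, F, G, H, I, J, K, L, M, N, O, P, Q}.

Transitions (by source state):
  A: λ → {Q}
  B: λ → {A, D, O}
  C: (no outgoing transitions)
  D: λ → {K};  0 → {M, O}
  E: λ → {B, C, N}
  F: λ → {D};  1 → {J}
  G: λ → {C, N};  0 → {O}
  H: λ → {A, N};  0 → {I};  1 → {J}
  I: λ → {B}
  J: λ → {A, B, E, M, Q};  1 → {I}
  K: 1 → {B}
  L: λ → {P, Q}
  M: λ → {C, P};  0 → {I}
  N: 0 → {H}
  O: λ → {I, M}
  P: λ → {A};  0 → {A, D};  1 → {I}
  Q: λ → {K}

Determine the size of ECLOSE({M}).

6

Start with {M}.
From M via λ: add C, P.
From P via λ: add A.
From A via λ: add Q.
From Q via λ: add K.
λ-closure = {A, C, K, M, P, Q}, which has 6 states.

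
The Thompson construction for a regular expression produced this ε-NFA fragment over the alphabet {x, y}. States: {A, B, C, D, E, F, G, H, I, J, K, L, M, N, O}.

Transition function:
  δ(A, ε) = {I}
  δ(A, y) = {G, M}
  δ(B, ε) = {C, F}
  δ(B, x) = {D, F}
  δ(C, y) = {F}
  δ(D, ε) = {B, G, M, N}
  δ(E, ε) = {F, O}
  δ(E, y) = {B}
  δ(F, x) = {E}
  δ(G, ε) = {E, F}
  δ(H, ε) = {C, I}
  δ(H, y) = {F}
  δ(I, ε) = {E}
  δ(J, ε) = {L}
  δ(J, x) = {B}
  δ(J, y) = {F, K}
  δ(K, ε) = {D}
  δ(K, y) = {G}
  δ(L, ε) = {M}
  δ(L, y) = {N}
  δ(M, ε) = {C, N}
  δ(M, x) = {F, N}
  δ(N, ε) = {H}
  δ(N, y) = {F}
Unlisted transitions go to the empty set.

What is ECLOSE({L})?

{C, E, F, H, I, L, M, N, O}

Start with {L}.
From L via ε: add M.
From M via ε: add C, N.
From N via ε: add H.
From H via ε: add I.
From I via ε: add E.
From E via ε: add F, O.
No new states can be added; the closed set is {C, E, F, H, I, L, M, N, O}.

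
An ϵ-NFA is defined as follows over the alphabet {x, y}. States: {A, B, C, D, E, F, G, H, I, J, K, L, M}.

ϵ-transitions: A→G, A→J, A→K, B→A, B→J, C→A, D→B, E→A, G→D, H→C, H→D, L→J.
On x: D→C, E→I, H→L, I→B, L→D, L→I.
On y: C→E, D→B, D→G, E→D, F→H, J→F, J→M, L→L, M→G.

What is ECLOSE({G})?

Start with {G}.
From G via ϵ: add D.
From D via ϵ: add B.
From B via ϵ: add A, J.
From A via ϵ: add K.
No new states can be added; the closed set is {A, B, D, G, J, K}.

{A, B, D, G, J, K}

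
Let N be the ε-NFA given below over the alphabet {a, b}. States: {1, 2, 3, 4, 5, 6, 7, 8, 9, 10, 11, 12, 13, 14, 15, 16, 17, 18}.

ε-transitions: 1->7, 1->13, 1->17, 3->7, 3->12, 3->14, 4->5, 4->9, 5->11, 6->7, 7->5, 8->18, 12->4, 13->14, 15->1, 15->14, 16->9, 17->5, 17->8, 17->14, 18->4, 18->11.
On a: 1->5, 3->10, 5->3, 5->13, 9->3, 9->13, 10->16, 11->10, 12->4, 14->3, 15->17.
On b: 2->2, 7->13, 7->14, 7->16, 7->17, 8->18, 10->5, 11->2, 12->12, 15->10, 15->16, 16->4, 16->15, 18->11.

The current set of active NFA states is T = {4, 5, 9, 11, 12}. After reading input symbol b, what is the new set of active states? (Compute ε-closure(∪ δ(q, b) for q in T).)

11 on b → {2}.
12 on b → {12}.
No b-transition from 4, 5, 9.
Union after reading b: {2, 12}.
Now take the ε-closure:
From 12 via ε: add 4.
From 4 via ε: add 5, 9.
From 5 via ε: add 11.
No new states can be added; the closed set is {2, 4, 5, 9, 11, 12}.

{2, 4, 5, 9, 11, 12}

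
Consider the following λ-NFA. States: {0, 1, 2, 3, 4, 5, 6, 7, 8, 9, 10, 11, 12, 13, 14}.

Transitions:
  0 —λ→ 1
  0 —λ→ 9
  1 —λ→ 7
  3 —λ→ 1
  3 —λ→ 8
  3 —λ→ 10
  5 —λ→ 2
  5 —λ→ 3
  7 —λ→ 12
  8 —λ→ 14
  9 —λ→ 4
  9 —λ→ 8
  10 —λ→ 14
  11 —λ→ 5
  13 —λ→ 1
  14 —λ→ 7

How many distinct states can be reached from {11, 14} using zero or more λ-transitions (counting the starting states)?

Start with {11, 14}.
From 11 via λ: add 5.
From 14 via λ: add 7.
From 5 via λ: add 2, 3.
From 7 via λ: add 12.
From 3 via λ: add 1, 8, 10.
λ-closure = {1, 2, 3, 5, 7, 8, 10, 11, 12, 14}, which has 10 states.

10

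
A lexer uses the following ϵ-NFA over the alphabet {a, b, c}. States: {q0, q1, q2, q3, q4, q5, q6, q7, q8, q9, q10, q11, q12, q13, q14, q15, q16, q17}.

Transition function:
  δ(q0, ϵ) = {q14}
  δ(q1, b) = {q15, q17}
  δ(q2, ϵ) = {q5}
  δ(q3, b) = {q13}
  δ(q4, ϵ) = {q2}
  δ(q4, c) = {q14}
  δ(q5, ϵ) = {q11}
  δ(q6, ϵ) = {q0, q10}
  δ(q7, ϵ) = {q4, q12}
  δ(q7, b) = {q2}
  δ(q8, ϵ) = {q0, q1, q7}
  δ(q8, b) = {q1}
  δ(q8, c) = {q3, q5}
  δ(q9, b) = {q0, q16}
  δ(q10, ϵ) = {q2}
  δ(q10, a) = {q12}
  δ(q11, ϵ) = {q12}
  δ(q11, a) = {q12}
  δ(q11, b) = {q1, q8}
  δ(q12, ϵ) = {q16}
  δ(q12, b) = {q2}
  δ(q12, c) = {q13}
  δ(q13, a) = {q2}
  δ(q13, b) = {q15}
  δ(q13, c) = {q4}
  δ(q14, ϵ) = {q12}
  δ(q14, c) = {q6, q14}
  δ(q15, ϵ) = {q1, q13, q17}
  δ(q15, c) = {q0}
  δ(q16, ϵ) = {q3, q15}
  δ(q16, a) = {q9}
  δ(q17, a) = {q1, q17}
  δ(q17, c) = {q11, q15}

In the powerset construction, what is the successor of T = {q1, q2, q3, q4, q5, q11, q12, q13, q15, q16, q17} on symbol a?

q11 on a → {q12}.
q13 on a → {q2}.
q16 on a → {q9}.
q17 on a → {q1, q17}.
No a-transition from q1, q2, q3, q4, q5, q12, q15.
Union after reading a: {q1, q2, q9, q12, q17}.
Now take the ϵ-closure:
From q2 via ϵ: add q5.
From q12 via ϵ: add q16.
From q5 via ϵ: add q11.
From q16 via ϵ: add q3, q15.
From q15 via ϵ: add q13.
No new states can be added; the closed set is {q1, q2, q3, q5, q9, q11, q12, q13, q15, q16, q17}.

{q1, q2, q3, q5, q9, q11, q12, q13, q15, q16, q17}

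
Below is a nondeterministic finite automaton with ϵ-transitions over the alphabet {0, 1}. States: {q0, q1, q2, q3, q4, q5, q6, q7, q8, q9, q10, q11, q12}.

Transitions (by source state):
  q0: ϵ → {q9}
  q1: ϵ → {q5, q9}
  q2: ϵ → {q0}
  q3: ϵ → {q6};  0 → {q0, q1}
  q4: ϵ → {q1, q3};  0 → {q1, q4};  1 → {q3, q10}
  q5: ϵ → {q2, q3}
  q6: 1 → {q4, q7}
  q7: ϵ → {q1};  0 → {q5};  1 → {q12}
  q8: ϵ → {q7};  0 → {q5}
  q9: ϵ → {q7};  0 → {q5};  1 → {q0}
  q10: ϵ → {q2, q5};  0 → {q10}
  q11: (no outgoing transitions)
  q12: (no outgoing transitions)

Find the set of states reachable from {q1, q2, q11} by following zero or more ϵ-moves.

{q0, q1, q2, q3, q5, q6, q7, q9, q11}

Start with {q1, q2, q11}.
From q1 via ϵ: add q5, q9.
From q2 via ϵ: add q0.
From q5 via ϵ: add q3.
From q9 via ϵ: add q7.
From q3 via ϵ: add q6.
No new states can be added; the closed set is {q0, q1, q2, q3, q5, q6, q7, q9, q11}.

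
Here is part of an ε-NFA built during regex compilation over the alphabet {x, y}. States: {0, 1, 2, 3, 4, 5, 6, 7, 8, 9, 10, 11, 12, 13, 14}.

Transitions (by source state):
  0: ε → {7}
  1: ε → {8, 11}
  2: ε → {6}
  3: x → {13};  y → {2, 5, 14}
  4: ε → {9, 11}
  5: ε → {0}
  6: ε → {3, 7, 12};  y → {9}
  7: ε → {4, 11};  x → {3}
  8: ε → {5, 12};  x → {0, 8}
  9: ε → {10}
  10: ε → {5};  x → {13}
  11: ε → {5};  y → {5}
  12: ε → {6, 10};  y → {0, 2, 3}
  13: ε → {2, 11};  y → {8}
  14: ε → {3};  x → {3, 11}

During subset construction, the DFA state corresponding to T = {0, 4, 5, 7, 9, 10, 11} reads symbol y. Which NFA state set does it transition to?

11 on y → {5}.
No y-transition from 0, 4, 5, 7, 9, 10.
Union after reading y: {5}.
Now take the ε-closure:
From 5 via ε: add 0.
From 0 via ε: add 7.
From 7 via ε: add 4, 11.
From 4 via ε: add 9.
From 9 via ε: add 10.
No new states can be added; the closed set is {0, 4, 5, 7, 9, 10, 11}.

{0, 4, 5, 7, 9, 10, 11}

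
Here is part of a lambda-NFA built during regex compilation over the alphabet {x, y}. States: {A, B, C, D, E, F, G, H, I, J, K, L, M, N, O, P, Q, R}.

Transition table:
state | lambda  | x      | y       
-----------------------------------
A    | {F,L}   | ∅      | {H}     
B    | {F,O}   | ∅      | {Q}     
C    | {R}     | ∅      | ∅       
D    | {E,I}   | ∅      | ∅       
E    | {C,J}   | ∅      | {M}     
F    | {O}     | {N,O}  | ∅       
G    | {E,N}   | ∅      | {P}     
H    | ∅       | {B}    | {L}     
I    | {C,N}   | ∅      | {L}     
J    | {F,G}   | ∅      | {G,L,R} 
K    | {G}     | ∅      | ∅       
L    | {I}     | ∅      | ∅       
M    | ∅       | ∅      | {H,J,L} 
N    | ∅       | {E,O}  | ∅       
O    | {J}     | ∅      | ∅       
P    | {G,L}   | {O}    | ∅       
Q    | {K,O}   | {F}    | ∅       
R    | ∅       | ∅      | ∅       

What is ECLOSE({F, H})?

{C, E, F, G, H, J, N, O, R}

Start with {F, H}.
From F via lambda: add O.
From O via lambda: add J.
From J via lambda: add G.
From G via lambda: add E, N.
From E via lambda: add C.
From C via lambda: add R.
No new states can be added; the closed set is {C, E, F, G, H, J, N, O, R}.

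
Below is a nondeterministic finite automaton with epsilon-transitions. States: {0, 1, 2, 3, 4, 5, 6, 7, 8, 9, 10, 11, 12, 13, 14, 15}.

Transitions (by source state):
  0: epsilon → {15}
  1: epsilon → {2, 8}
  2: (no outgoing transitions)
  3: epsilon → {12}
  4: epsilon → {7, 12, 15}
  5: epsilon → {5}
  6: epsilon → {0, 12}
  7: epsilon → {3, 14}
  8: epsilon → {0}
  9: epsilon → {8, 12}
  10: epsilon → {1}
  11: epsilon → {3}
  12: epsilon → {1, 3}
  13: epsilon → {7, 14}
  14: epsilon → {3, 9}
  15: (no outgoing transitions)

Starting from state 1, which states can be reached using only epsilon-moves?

{0, 1, 2, 8, 15}

Start with {1}.
From 1 via epsilon: add 2, 8.
From 8 via epsilon: add 0.
From 0 via epsilon: add 15.
No new states can be added; the closed set is {0, 1, 2, 8, 15}.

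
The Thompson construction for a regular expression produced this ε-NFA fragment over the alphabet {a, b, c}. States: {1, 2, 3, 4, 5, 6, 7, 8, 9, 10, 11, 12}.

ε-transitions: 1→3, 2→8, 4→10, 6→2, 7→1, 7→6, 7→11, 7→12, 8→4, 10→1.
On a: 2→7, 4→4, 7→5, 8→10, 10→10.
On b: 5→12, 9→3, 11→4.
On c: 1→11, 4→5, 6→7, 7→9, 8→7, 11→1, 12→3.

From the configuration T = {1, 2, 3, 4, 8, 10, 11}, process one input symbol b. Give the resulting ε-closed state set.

11 on b → {4}.
No b-transition from 1, 2, 3, 4, 8, 10.
Union after reading b: {4}.
Now take the ε-closure:
From 4 via ε: add 10.
From 10 via ε: add 1.
From 1 via ε: add 3.
No new states can be added; the closed set is {1, 3, 4, 10}.

{1, 3, 4, 10}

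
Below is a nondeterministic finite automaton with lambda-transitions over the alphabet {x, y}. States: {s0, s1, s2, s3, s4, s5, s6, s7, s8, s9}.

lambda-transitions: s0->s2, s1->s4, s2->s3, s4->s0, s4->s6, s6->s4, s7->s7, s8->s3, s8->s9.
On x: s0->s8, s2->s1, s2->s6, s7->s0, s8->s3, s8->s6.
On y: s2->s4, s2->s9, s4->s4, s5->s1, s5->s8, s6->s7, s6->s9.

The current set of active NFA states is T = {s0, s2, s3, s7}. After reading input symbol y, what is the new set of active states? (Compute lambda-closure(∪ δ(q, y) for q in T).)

s2 on y → {s4, s9}.
No y-transition from s0, s3, s7.
Union after reading y: {s4, s9}.
Now take the lambda-closure:
From s4 via lambda: add s0, s6.
From s0 via lambda: add s2.
From s2 via lambda: add s3.
No new states can be added; the closed set is {s0, s2, s3, s4, s6, s9}.

{s0, s2, s3, s4, s6, s9}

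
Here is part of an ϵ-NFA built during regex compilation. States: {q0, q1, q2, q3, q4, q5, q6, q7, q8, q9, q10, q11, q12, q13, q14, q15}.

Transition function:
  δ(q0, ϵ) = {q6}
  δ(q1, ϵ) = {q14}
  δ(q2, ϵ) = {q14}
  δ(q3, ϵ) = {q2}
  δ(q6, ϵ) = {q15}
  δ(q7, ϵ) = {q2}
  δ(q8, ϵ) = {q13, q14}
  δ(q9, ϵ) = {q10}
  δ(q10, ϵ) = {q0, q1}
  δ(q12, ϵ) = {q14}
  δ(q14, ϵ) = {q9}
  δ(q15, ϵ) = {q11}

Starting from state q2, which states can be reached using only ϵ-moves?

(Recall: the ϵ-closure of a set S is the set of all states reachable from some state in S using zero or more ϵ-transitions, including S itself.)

{q0, q1, q2, q6, q9, q10, q11, q14, q15}

Start with {q2}.
From q2 via ϵ: add q14.
From q14 via ϵ: add q9.
From q9 via ϵ: add q10.
From q10 via ϵ: add q0, q1.
From q0 via ϵ: add q6.
From q6 via ϵ: add q15.
From q15 via ϵ: add q11.
No new states can be added; the closed set is {q0, q1, q2, q6, q9, q10, q11, q14, q15}.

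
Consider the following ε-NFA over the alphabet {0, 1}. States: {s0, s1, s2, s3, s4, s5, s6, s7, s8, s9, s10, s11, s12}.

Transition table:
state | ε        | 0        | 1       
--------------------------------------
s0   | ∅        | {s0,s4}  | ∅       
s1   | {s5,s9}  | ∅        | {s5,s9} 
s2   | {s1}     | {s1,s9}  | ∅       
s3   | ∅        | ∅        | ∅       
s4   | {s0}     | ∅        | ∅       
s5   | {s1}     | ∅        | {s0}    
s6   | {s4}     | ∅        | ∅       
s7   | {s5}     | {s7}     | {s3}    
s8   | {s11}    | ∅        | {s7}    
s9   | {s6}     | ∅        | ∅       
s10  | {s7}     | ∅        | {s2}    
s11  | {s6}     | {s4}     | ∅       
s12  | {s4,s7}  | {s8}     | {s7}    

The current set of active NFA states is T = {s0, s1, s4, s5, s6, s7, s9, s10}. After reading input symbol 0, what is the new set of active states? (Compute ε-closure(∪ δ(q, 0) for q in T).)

{s0, s1, s4, s5, s6, s7, s9}

s0 on 0 → {s0, s4}.
s7 on 0 → {s7}.
No 0-transition from s1, s4, s5, s6, s9, s10.
Union after reading 0: {s0, s4, s7}.
Now take the ε-closure:
From s7 via ε: add s5.
From s5 via ε: add s1.
From s1 via ε: add s9.
From s9 via ε: add s6.
No new states can be added; the closed set is {s0, s1, s4, s5, s6, s7, s9}.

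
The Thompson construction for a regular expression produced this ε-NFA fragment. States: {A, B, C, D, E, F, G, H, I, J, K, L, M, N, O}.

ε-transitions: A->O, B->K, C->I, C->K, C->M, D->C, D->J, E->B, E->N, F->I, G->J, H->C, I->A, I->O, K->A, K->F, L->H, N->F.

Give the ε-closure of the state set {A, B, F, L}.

{A, B, C, F, H, I, K, L, M, O}

Start with {A, B, F, L}.
From A via ε: add O.
From B via ε: add K.
From F via ε: add I.
From L via ε: add H.
From H via ε: add C.
From C via ε: add M.
No new states can be added; the closed set is {A, B, C, F, H, I, K, L, M, O}.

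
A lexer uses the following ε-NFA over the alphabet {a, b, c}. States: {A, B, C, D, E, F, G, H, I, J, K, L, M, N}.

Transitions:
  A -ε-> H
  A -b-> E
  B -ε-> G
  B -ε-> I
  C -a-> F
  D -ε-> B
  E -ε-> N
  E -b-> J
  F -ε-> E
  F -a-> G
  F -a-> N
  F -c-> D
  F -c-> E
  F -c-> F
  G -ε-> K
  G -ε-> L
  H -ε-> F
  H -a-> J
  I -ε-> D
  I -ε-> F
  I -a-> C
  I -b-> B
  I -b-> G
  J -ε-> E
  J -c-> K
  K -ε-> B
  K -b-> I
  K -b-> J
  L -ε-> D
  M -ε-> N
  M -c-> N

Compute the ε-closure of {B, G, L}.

Start with {B, G, L}.
From B via ε: add I.
From G via ε: add K.
From L via ε: add D.
From I via ε: add F.
From F via ε: add E.
From E via ε: add N.
No new states can be added; the closed set is {B, D, E, F, G, I, K, L, N}.

{B, D, E, F, G, I, K, L, N}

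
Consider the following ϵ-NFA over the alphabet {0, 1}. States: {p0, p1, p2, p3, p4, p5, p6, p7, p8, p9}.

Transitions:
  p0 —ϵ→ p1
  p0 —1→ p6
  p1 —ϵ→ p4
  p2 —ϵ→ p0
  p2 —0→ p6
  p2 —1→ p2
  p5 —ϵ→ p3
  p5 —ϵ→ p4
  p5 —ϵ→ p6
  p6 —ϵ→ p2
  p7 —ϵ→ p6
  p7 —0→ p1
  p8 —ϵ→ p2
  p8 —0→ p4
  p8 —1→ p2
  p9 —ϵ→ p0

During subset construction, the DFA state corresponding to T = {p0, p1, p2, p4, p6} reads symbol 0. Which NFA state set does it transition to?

{p0, p1, p2, p4, p6}

p2 on 0 → {p6}.
No 0-transition from p0, p1, p4, p6.
Union after reading 0: {p6}.
Now take the ϵ-closure:
From p6 via ϵ: add p2.
From p2 via ϵ: add p0.
From p0 via ϵ: add p1.
From p1 via ϵ: add p4.
No new states can be added; the closed set is {p0, p1, p2, p4, p6}.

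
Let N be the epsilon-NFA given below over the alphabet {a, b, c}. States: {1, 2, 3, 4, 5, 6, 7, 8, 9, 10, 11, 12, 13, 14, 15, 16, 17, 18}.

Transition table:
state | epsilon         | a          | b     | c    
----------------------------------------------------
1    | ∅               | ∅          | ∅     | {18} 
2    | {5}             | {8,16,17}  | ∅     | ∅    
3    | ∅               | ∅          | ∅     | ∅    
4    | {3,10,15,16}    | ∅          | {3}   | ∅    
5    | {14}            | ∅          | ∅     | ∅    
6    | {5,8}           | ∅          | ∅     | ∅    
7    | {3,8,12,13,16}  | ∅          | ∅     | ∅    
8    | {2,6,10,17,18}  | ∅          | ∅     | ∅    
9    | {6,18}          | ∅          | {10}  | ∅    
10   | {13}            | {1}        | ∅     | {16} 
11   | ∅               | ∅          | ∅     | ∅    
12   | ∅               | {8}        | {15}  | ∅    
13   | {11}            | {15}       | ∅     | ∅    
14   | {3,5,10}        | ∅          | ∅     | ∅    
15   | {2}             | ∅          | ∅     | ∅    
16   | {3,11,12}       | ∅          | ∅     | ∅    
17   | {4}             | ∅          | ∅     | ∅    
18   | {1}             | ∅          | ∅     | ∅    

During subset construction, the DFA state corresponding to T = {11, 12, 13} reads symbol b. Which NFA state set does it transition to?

{2, 3, 5, 10, 11, 13, 14, 15}

12 on b → {15}.
No b-transition from 11, 13.
Union after reading b: {15}.
Now take the epsilon-closure:
From 15 via epsilon: add 2.
From 2 via epsilon: add 5.
From 5 via epsilon: add 14.
From 14 via epsilon: add 3, 10.
From 10 via epsilon: add 13.
From 13 via epsilon: add 11.
No new states can be added; the closed set is {2, 3, 5, 10, 11, 13, 14, 15}.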